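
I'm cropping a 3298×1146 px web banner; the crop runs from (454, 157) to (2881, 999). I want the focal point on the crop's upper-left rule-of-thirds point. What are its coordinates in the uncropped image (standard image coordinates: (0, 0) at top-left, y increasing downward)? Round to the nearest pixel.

Crop width = 2881 − 454 = 2427 px; one third is 809.00 px.
Crop height = 999 − 157 = 842 px; one third is 280.67 px.
The upper-left point is one-third across and one-third down within the crop:
x = 454 + 1 × 809.00 ≈ 1263; y = 157 + 1 × 280.67 ≈ 438.

(1263, 438)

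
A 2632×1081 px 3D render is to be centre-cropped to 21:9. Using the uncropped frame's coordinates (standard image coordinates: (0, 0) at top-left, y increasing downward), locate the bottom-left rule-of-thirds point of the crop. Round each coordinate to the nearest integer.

(896, 721)

2632/1081 > 21/9, so the 21:9 crop keeps the full height 1081 and trims width to 1081 × 21/9 = 2522.33 px.
Left offset = (2632 − 2522.33)/2 = 54.83 px; top offset = 0.
Bottom-left is one-third across and two-thirds down within the crop:
x = 54.83 + 1 × 2522.33/3 ≈ 896; y = 0.00 + 2 × 1081.00/3 ≈ 721.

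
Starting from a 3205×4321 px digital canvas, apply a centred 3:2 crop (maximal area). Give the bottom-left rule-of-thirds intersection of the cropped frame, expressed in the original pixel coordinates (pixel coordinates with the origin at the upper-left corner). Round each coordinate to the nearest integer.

x = 1068 px, y = 2517 px

3205/4321 < 3/2, so the 3:2 crop keeps the full width 3205 and trims height to 3205 × 2/3 = 2136.67 px.
Top offset = (4321 − 2136.67)/2 = 1092.17 px; left offset = 0.
Bottom-left is one-third across and two-thirds down within the crop:
x = 0.00 + 1 × 3205.00/3 ≈ 1068; y = 1092.17 + 2 × 2136.67/3 ≈ 2517.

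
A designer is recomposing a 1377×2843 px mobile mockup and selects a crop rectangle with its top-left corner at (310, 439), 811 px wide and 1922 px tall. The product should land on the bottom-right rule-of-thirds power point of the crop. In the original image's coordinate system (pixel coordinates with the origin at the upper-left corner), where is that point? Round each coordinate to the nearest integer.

One third of the crop width 811 is 270.33 px.
One third of the crop height 1922 is 640.67 px.
The bottom-right point is two-thirds across and two-thirds down within the crop:
x = 310 + 2 × 270.33 ≈ 851; y = 439 + 2 × 640.67 ≈ 1720.

(851, 1720)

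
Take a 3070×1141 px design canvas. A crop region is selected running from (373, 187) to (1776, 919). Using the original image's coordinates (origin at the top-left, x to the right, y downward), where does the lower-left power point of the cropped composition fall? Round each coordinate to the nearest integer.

Crop width = 1776 − 373 = 1403 px; one third is 467.67 px.
Crop height = 919 − 187 = 732 px; one third is 244.00 px.
The lower-left point is one-third across and two-thirds down within the crop:
x = 373 + 1 × 467.67 ≈ 841; y = 187 + 2 × 244.00 ≈ 675.

(841, 675)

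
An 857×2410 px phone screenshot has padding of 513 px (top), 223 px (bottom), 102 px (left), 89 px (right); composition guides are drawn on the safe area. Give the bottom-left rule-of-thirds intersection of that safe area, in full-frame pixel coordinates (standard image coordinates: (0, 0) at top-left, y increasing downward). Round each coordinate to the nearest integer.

Content width = 857 − 102 − 89 = 666 px; content height = 2410 − 513 − 223 = 1674 px.
Bottom-left is one-third across and two-thirds down within the safe area.
x = 102 + 1 × 666/3 = 102 + 222.00 ≈ 324
y = 513 + 2 × 1674/3 = 513 + 1116.00 ≈ 1629

x = 324 px, y = 1629 px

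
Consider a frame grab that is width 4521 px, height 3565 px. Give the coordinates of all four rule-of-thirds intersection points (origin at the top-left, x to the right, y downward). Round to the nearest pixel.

One third of 4521 is 1507; one third of 3565 is 1188.33.
Vertical third lines at x = 1507 and x = 3014; horizontal third lines at y = 1188 and y = 2377.

(1507, 1188), (3014, 1188), (1507, 2377), (3014, 2377)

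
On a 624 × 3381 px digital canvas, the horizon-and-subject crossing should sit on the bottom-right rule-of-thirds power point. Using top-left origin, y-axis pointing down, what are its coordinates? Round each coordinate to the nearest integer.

The bottom-right point sits two-thirds of the way across and two-thirds of the way down.
x = 2 × 624/3 ≈ 416; y = 2 × 3381/3 ≈ 2254.

x = 416 px, y = 2254 px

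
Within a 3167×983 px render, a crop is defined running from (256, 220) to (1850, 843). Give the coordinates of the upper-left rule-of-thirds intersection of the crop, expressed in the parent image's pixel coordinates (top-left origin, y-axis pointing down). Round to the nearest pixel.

x = 787 px, y = 428 px

Crop width = 1850 − 256 = 1594 px; one third is 531.33 px.
Crop height = 843 − 220 = 623 px; one third is 207.67 px.
The upper-left point is one-third across and one-third down within the crop:
x = 256 + 1 × 531.33 ≈ 787; y = 220 + 1 × 207.67 ≈ 428.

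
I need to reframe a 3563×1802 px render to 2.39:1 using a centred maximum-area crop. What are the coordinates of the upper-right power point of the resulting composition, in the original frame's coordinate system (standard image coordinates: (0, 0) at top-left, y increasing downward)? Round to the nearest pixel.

(2375, 653)

3563/1802 < 2.39/1, so the 2.39:1 crop keeps the full width 3563 and trims height to 3563 × 1/2.39 = 1490.79 px.
Top offset = (1802 − 1490.79)/2 = 155.60 px; left offset = 0.
Upper-right is two-thirds across and one-third down within the crop:
x = 0.00 + 2 × 3563.00/3 ≈ 2375; y = 155.60 + 1 × 1490.79/3 ≈ 653.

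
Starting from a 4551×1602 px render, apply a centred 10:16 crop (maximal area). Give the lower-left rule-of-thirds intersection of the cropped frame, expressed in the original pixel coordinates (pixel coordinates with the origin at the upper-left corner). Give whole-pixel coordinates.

4551/1602 > 10/16, so the 10:16 crop keeps the full height 1602 and trims width to 1602 × 10/16 = 1001.25 px.
Left offset = (4551 − 1001.25)/2 = 1774.88 px; top offset = 0.
Lower-left is one-third across and two-thirds down within the crop:
x = 1774.88 + 1 × 1001.25/3 ≈ 2109; y = 0.00 + 2 × 1602.00/3 ≈ 1068.

x = 2109 px, y = 1068 px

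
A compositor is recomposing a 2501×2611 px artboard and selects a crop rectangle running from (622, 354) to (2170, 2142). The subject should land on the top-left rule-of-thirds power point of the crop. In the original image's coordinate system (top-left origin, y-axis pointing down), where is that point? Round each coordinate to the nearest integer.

x = 1138 px, y = 950 px

Crop width = 2170 − 622 = 1548 px; one third is 516.00 px.
Crop height = 2142 − 354 = 1788 px; one third is 596.00 px.
The top-left point is one-third across and one-third down within the crop:
x = 622 + 1 × 516.00 ≈ 1138; y = 354 + 1 × 596.00 ≈ 950.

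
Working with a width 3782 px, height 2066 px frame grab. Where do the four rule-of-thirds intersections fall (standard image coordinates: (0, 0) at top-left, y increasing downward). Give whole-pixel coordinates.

(1261, 689), (2521, 689), (1261, 1377), (2521, 1377)

One third of 3782 is 1260.67; one third of 2066 is 688.67.
Vertical third lines at x = 1261 and x = 2521; horizontal third lines at y = 689 and y = 1377.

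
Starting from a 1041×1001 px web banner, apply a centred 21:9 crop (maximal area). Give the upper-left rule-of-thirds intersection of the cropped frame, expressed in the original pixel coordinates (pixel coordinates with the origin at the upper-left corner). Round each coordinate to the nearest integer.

x = 347 px, y = 426 px

1041/1001 < 21/9, so the 21:9 crop keeps the full width 1041 and trims height to 1041 × 9/21 = 446.14 px.
Top offset = (1001 − 446.14)/2 = 277.43 px; left offset = 0.
Upper-left is one-third across and one-third down within the crop:
x = 0.00 + 1 × 1041.00/3 ≈ 347; y = 277.43 + 1 × 446.14/3 ≈ 426.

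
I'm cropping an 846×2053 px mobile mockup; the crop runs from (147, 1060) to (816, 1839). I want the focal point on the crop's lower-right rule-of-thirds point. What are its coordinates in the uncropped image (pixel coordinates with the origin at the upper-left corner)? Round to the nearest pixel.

Crop width = 816 − 147 = 669 px; one third is 223.00 px.
Crop height = 1839 − 1060 = 779 px; one third is 259.67 px.
The lower-right point is two-thirds across and two-thirds down within the crop:
x = 147 + 2 × 223.00 ≈ 593; y = 1060 + 2 × 259.67 ≈ 1579.

(593, 1579)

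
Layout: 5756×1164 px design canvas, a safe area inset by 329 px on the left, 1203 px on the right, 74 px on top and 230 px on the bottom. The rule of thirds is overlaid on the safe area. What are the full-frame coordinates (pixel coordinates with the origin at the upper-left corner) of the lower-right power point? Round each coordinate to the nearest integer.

x = 3145 px, y = 647 px

Content width = 5756 − 329 − 1203 = 4224 px; content height = 1164 − 74 − 230 = 860 px.
Lower-right is two-thirds across and two-thirds down within the safe area.
x = 329 + 2 × 4224/3 = 329 + 2816.00 ≈ 3145
y = 74 + 2 × 860/3 = 74 + 573.33 ≈ 647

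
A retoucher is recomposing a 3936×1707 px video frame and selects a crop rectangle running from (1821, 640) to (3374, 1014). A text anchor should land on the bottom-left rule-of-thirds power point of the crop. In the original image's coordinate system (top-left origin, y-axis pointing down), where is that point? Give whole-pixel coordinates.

(2339, 889)

Crop width = 3374 − 1821 = 1553 px; one third is 517.67 px.
Crop height = 1014 − 640 = 374 px; one third is 124.67 px.
The bottom-left point is one-third across and two-thirds down within the crop:
x = 1821 + 1 × 517.67 ≈ 2339; y = 640 + 2 × 124.67 ≈ 889.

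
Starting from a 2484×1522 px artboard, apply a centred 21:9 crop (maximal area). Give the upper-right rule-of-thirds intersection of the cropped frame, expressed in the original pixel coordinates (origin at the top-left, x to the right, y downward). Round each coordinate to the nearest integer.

(1656, 584)

2484/1522 < 21/9, so the 21:9 crop keeps the full width 2484 and trims height to 2484 × 9/21 = 1064.57 px.
Top offset = (1522 − 1064.57)/2 = 228.71 px; left offset = 0.
Upper-right is two-thirds across and one-third down within the crop:
x = 0.00 + 2 × 2484.00/3 ≈ 1656; y = 228.71 + 1 × 1064.57/3 ≈ 584.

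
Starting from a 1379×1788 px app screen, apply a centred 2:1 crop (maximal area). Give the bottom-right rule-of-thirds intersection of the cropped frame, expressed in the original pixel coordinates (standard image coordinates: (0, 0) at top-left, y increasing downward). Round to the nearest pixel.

(919, 1009)

1379/1788 < 2/1, so the 2:1 crop keeps the full width 1379 and trims height to 1379 × 1/2 = 689.50 px.
Top offset = (1788 − 689.50)/2 = 549.25 px; left offset = 0.
Bottom-right is two-thirds across and two-thirds down within the crop:
x = 0.00 + 2 × 1379.00/3 ≈ 919; y = 549.25 + 2 × 689.50/3 ≈ 1009.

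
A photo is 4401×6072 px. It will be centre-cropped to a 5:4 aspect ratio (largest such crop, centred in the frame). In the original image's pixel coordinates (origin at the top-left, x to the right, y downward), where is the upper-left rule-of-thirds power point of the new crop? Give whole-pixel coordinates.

(1467, 2449)

4401/6072 < 5/4, so the 5:4 crop keeps the full width 4401 and trims height to 4401 × 4/5 = 3520.80 px.
Top offset = (6072 − 3520.80)/2 = 1275.60 px; left offset = 0.
Upper-left is one-third across and one-third down within the crop:
x = 0.00 + 1 × 4401.00/3 ≈ 1467; y = 1275.60 + 1 × 3520.80/3 ≈ 2449.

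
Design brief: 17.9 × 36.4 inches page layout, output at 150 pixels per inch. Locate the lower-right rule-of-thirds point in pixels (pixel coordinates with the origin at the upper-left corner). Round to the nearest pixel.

In pixels the canvas is 17.9 × 150 = 2685 wide and 36.4 × 150 = 5460 tall.
The lower-right point is two-thirds across and two-thirds down:
x = 2 × 2685/3 ≈ 1790; y = 2 × 5460/3 ≈ 3640.

(1790, 3640)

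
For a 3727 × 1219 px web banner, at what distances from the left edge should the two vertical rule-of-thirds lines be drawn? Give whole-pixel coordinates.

3727 / 3 = 1242.33, so the vertical lines sit at one and two thirds of 3727.

1242 px and 2485 px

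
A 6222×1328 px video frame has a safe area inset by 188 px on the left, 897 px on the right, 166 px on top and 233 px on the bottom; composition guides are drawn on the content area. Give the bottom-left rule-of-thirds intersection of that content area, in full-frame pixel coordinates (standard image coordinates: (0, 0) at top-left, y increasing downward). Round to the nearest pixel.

x = 1900 px, y = 785 px

Content width = 6222 − 188 − 897 = 5137 px; content height = 1328 − 166 − 233 = 929 px.
Bottom-left is one-third across and two-thirds down within the content area.
x = 188 + 1 × 5137/3 = 188 + 1712.33 ≈ 1900
y = 166 + 2 × 929/3 = 166 + 619.33 ≈ 785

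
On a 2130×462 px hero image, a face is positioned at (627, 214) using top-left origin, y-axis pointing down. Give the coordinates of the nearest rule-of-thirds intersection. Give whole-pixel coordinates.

Third lines: x ∈ {710, 1420}, y ∈ {154, 308}.
627 is closer to x = 710; 214 is closer to y = 154.
So the nearest intersection is the upper-left power point.

x = 710 px, y = 154 px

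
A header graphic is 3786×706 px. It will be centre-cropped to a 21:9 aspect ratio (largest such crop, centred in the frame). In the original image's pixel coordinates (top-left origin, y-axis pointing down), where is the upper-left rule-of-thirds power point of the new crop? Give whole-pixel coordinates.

x = 1618 px, y = 235 px

3786/706 > 21/9, so the 21:9 crop keeps the full height 706 and trims width to 706 × 21/9 = 1647.33 px.
Left offset = (3786 − 1647.33)/2 = 1069.33 px; top offset = 0.
Upper-left is one-third across and one-third down within the crop:
x = 1069.33 + 1 × 1647.33/3 ≈ 1618; y = 0.00 + 1 × 706.00/3 ≈ 235.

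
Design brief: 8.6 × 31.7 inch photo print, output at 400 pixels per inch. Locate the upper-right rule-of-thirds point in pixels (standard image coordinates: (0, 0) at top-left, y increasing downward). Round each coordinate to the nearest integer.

(2293, 4227)

In pixels the canvas is 8.6 × 400 = 3440 wide and 31.7 × 400 = 12680 tall.
The upper-right point is two-thirds across and one-third down:
x = 2 × 3440/3 ≈ 2293; y = 1 × 12680/3 ≈ 4227.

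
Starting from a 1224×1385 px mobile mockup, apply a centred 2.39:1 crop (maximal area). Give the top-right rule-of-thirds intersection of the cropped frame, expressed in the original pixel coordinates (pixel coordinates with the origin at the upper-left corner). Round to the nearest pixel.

1224/1385 < 2.39/1, so the 2.39:1 crop keeps the full width 1224 and trims height to 1224 × 1/2.39 = 512.13 px.
Top offset = (1385 − 512.13)/2 = 436.43 px; left offset = 0.
Top-right is two-thirds across and one-third down within the crop:
x = 0.00 + 2 × 1224.00/3 ≈ 816; y = 436.43 + 1 × 512.13/3 ≈ 607.

x = 816 px, y = 607 px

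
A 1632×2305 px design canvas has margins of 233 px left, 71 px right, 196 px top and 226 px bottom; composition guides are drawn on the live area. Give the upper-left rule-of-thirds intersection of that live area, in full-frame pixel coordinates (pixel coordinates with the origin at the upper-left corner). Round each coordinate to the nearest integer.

Content width = 1632 − 233 − 71 = 1328 px; content height = 2305 − 196 − 226 = 1883 px.
Upper-left is one-third across and one-third down within the live area.
x = 233 + 1 × 1328/3 = 233 + 442.67 ≈ 676
y = 196 + 1 × 1883/3 = 196 + 627.67 ≈ 824

(676, 824)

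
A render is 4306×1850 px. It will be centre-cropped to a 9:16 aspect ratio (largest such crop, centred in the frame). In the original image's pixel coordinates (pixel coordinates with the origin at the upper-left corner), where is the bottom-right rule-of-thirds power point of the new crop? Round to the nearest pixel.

(2326, 1233)

4306/1850 > 9/16, so the 9:16 crop keeps the full height 1850 and trims width to 1850 × 9/16 = 1040.62 px.
Left offset = (4306 − 1040.62)/2 = 1632.69 px; top offset = 0.
Bottom-right is two-thirds across and two-thirds down within the crop:
x = 1632.69 + 2 × 1040.62/3 ≈ 2326; y = 0.00 + 2 × 1850.00/3 ≈ 1233.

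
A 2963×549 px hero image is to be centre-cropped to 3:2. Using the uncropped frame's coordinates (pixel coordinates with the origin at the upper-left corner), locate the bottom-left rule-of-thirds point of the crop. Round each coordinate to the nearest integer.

2963/549 > 3/2, so the 3:2 crop keeps the full height 549 and trims width to 549 × 3/2 = 823.50 px.
Left offset = (2963 − 823.50)/2 = 1069.75 px; top offset = 0.
Bottom-left is one-third across and two-thirds down within the crop:
x = 1069.75 + 1 × 823.50/3 ≈ 1344; y = 0.00 + 2 × 549.00/3 ≈ 366.

(1344, 366)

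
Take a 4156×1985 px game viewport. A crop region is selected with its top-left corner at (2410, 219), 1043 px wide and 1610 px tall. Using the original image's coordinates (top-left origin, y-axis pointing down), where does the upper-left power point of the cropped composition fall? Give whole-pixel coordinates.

One third of the crop width 1043 is 347.67 px.
One third of the crop height 1610 is 536.67 px.
The upper-left point is one-third across and one-third down within the crop:
x = 2410 + 1 × 347.67 ≈ 2758; y = 219 + 1 × 536.67 ≈ 756.

(2758, 756)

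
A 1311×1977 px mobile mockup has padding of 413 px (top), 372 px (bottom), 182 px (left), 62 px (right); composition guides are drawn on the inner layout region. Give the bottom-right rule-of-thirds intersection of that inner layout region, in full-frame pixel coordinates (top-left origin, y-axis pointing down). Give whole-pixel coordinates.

Content width = 1311 − 182 − 62 = 1067 px; content height = 1977 − 413 − 372 = 1192 px.
Bottom-right is two-thirds across and two-thirds down within the inner layout region.
x = 182 + 2 × 1067/3 = 182 + 711.33 ≈ 893
y = 413 + 2 × 1192/3 = 413 + 794.67 ≈ 1208

x = 893 px, y = 1208 px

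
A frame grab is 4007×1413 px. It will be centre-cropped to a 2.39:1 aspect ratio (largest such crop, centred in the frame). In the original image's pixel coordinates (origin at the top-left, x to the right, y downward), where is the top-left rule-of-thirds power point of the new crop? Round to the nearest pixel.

(1441, 471)

4007/1413 > 2.39/1, so the 2.39:1 crop keeps the full height 1413 and trims width to 1413 × 2.39/1 = 3377.07 px.
Left offset = (4007 − 3377.07)/2 = 314.96 px; top offset = 0.
Top-left is one-third across and one-third down within the crop:
x = 314.96 + 1 × 3377.07/3 ≈ 1441; y = 0.00 + 1 × 1413.00/3 ≈ 471.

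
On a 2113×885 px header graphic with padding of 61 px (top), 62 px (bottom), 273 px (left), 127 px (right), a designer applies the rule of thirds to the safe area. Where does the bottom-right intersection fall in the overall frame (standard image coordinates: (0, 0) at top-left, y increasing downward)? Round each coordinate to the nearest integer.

(1415, 569)

Content width = 2113 − 273 − 127 = 1713 px; content height = 885 − 61 − 62 = 762 px.
Bottom-right is two-thirds across and two-thirds down within the safe area.
x = 273 + 2 × 1713/3 = 273 + 1142.00 ≈ 1415
y = 61 + 2 × 762/3 = 61 + 508.00 ≈ 569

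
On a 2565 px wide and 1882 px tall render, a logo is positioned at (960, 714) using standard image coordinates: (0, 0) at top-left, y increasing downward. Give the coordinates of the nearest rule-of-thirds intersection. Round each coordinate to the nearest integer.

(855, 627)

Third lines: x ∈ {855, 1710}, y ∈ {627, 1255}.
960 is closer to x = 855; 714 is closer to y = 627.
So the nearest intersection is the upper-left power point.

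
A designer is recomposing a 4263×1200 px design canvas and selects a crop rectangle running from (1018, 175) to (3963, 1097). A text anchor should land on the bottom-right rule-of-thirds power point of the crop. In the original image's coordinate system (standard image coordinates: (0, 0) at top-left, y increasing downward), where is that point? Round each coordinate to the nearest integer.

x = 2981 px, y = 790 px

Crop width = 3963 − 1018 = 2945 px; one third is 981.67 px.
Crop height = 1097 − 175 = 922 px; one third is 307.33 px.
The bottom-right point is two-thirds across and two-thirds down within the crop:
x = 1018 + 2 × 981.67 ≈ 2981; y = 175 + 2 × 307.33 ≈ 790.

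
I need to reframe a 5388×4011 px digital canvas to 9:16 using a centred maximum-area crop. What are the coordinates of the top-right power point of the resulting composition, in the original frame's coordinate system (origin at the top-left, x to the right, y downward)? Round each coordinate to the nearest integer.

5388/4011 > 9/16, so the 9:16 crop keeps the full height 4011 and trims width to 4011 × 9/16 = 2256.19 px.
Left offset = (5388 − 2256.19)/2 = 1565.91 px; top offset = 0.
Top-right is two-thirds across and one-third down within the crop:
x = 1565.91 + 2 × 2256.19/3 ≈ 3070; y = 0.00 + 1 × 4011.00/3 ≈ 1337.

(3070, 1337)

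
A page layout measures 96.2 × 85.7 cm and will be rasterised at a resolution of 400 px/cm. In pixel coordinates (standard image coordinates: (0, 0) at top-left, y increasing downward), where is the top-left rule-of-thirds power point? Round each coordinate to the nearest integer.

In pixels the canvas is 96.2 × 400 = 38480 wide and 85.7 × 400 = 34280 tall.
The top-left point is one-third across and one-third down:
x = 1 × 38480/3 ≈ 12827; y = 1 × 34280/3 ≈ 11427.

x = 12827 px, y = 11427 px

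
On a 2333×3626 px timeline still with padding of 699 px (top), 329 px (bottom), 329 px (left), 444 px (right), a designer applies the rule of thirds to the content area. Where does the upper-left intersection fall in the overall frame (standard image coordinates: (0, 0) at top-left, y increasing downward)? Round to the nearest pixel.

(849, 1565)

Content width = 2333 − 329 − 444 = 1560 px; content height = 3626 − 699 − 329 = 2598 px.
Upper-left is one-third across and one-third down within the content area.
x = 329 + 1 × 1560/3 = 329 + 520.00 ≈ 849
y = 699 + 1 × 2598/3 = 699 + 866.00 ≈ 1565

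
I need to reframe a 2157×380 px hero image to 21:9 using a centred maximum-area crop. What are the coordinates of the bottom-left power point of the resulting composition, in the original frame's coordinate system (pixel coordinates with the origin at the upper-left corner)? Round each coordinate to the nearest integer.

2157/380 > 21/9, so the 21:9 crop keeps the full height 380 and trims width to 380 × 21/9 = 886.67 px.
Left offset = (2157 − 886.67)/2 = 635.17 px; top offset = 0.
Bottom-left is one-third across and two-thirds down within the crop:
x = 635.17 + 1 × 886.67/3 ≈ 931; y = 0.00 + 2 × 380.00/3 ≈ 253.

(931, 253)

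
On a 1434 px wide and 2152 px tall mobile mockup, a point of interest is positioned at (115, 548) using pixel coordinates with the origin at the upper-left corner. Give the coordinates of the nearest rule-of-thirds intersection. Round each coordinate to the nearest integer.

x = 478 px, y = 717 px

Third lines: x ∈ {478, 956}, y ∈ {717, 1435}.
115 is closer to x = 478; 548 is closer to y = 717.
So the nearest intersection is the upper-left power point.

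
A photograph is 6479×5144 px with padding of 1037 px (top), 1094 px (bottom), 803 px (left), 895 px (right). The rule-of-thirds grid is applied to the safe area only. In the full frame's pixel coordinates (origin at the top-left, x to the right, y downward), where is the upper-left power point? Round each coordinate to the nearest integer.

(2397, 2041)

Content width = 6479 − 803 − 895 = 4781 px; content height = 5144 − 1037 − 1094 = 3013 px.
Upper-left is one-third across and one-third down within the safe area.
x = 803 + 1 × 4781/3 = 803 + 1593.67 ≈ 2397
y = 1037 + 1 × 3013/3 = 1037 + 1004.33 ≈ 2041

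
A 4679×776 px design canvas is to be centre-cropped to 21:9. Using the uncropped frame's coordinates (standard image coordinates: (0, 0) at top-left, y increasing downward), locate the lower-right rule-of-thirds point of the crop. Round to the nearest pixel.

(2641, 517)

4679/776 > 21/9, so the 21:9 crop keeps the full height 776 and trims width to 776 × 21/9 = 1810.67 px.
Left offset = (4679 − 1810.67)/2 = 1434.17 px; top offset = 0.
Lower-right is two-thirds across and two-thirds down within the crop:
x = 1434.17 + 2 × 1810.67/3 ≈ 2641; y = 0.00 + 2 × 776.00/3 ≈ 517.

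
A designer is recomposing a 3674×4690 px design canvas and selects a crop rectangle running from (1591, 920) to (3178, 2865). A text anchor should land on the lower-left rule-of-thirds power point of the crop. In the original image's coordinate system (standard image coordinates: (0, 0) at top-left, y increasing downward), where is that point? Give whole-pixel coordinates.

Crop width = 3178 − 1591 = 1587 px; one third is 529.00 px.
Crop height = 2865 − 920 = 1945 px; one third is 648.33 px.
The lower-left point is one-third across and two-thirds down within the crop:
x = 1591 + 1 × 529.00 ≈ 2120; y = 920 + 2 × 648.33 ≈ 2217.

(2120, 2217)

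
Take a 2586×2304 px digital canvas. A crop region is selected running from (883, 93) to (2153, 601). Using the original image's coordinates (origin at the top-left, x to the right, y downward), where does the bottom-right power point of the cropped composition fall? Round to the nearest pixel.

Crop width = 2153 − 883 = 1270 px; one third is 423.33 px.
Crop height = 601 − 93 = 508 px; one third is 169.33 px.
The bottom-right point is two-thirds across and two-thirds down within the crop:
x = 883 + 2 × 423.33 ≈ 1730; y = 93 + 2 × 169.33 ≈ 432.

x = 1730 px, y = 432 px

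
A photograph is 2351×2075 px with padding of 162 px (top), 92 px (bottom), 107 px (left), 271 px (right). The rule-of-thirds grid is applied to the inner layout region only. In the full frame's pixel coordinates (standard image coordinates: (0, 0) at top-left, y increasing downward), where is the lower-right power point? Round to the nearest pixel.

Content width = 2351 − 107 − 271 = 1973 px; content height = 2075 − 162 − 92 = 1821 px.
Lower-right is two-thirds across and two-thirds down within the inner layout region.
x = 107 + 2 × 1973/3 = 107 + 1315.33 ≈ 1422
y = 162 + 2 × 1821/3 = 162 + 1214.00 ≈ 1376

x = 1422 px, y = 1376 px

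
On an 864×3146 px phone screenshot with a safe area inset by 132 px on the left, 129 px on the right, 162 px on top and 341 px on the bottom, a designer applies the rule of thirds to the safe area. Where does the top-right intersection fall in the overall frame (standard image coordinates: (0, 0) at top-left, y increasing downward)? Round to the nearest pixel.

Content width = 864 − 132 − 129 = 603 px; content height = 3146 − 162 − 341 = 2643 px.
Top-right is two-thirds across and one-third down within the safe area.
x = 132 + 2 × 603/3 = 132 + 402.00 ≈ 534
y = 162 + 1 × 2643/3 = 162 + 881.00 ≈ 1043

(534, 1043)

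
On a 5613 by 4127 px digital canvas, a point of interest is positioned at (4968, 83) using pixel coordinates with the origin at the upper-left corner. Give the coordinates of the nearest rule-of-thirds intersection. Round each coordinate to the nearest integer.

(3742, 1376)

Third lines: x ∈ {1871, 3742}, y ∈ {1376, 2751}.
4968 is closer to x = 3742; 83 is closer to y = 1376.
So the nearest intersection is the upper-right power point.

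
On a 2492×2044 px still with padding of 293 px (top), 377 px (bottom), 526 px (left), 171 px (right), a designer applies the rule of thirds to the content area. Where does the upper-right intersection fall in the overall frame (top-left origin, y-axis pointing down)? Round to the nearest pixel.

Content width = 2492 − 526 − 171 = 1795 px; content height = 2044 − 293 − 377 = 1374 px.
Upper-right is two-thirds across and one-third down within the content area.
x = 526 + 2 × 1795/3 = 526 + 1196.67 ≈ 1723
y = 293 + 1 × 1374/3 = 293 + 458.00 ≈ 751

(1723, 751)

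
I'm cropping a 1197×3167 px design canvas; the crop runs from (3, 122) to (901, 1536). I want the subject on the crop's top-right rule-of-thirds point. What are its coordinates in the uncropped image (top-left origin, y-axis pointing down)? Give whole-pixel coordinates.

Crop width = 901 − 3 = 898 px; one third is 299.33 px.
Crop height = 1536 − 122 = 1414 px; one third is 471.33 px.
The top-right point is two-thirds across and one-third down within the crop:
x = 3 + 2 × 299.33 ≈ 602; y = 122 + 1 × 471.33 ≈ 593.

x = 602 px, y = 593 px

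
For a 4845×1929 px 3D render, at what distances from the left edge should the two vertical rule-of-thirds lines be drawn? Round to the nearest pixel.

4845 / 3 = 1615, so the vertical lines sit at one and two thirds of 4845.

x = 1615 px and x = 3230 px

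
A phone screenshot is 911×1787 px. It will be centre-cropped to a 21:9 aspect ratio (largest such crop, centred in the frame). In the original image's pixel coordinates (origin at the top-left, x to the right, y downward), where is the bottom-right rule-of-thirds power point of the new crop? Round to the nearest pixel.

(607, 959)

911/1787 < 21/9, so the 21:9 crop keeps the full width 911 and trims height to 911 × 9/21 = 390.43 px.
Top offset = (1787 − 390.43)/2 = 698.29 px; left offset = 0.
Bottom-right is two-thirds across and two-thirds down within the crop:
x = 0.00 + 2 × 911.00/3 ≈ 607; y = 698.29 + 2 × 390.43/3 ≈ 959.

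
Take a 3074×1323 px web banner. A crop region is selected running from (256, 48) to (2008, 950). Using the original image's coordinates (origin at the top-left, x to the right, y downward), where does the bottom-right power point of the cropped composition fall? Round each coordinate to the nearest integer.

Crop width = 2008 − 256 = 1752 px; one third is 584.00 px.
Crop height = 950 − 48 = 902 px; one third is 300.67 px.
The bottom-right point is two-thirds across and two-thirds down within the crop:
x = 256 + 2 × 584.00 ≈ 1424; y = 48 + 2 × 300.67 ≈ 649.

x = 1424 px, y = 649 px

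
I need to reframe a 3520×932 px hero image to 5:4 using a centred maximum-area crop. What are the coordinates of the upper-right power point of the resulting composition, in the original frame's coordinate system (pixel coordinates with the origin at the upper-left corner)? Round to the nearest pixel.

3520/932 > 5/4, so the 5:4 crop keeps the full height 932 and trims width to 932 × 5/4 = 1165.00 px.
Left offset = (3520 − 1165.00)/2 = 1177.50 px; top offset = 0.
Upper-right is two-thirds across and one-third down within the crop:
x = 1177.50 + 2 × 1165.00/3 ≈ 1954; y = 0.00 + 1 × 932.00/3 ≈ 311.

(1954, 311)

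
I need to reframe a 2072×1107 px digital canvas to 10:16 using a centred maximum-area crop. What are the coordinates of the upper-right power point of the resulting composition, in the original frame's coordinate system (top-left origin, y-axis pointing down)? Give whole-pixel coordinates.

2072/1107 > 10/16, so the 10:16 crop keeps the full height 1107 and trims width to 1107 × 10/16 = 691.88 px.
Left offset = (2072 − 691.88)/2 = 690.06 px; top offset = 0.
Upper-right is two-thirds across and one-third down within the crop:
x = 690.06 + 2 × 691.88/3 ≈ 1151; y = 0.00 + 1 × 1107.00/3 ≈ 369.

x = 1151 px, y = 369 px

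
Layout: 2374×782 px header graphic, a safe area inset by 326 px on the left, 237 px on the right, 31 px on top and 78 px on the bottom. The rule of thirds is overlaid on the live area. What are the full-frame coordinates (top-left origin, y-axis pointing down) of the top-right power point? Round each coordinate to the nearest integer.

Content width = 2374 − 326 − 237 = 1811 px; content height = 782 − 31 − 78 = 673 px.
Top-right is two-thirds across and one-third down within the live area.
x = 326 + 2 × 1811/3 = 326 + 1207.33 ≈ 1533
y = 31 + 1 × 673/3 = 31 + 224.33 ≈ 255

x = 1533 px, y = 255 px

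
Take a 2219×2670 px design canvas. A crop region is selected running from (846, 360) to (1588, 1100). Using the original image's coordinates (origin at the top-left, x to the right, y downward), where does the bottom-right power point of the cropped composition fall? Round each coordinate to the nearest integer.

Crop width = 1588 − 846 = 742 px; one third is 247.33 px.
Crop height = 1100 − 360 = 740 px; one third is 246.67 px.
The bottom-right point is two-thirds across and two-thirds down within the crop:
x = 846 + 2 × 247.33 ≈ 1341; y = 360 + 2 × 246.67 ≈ 853.

(1341, 853)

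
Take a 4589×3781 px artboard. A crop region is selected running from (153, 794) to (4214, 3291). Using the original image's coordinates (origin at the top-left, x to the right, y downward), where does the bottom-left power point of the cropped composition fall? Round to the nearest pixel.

Crop width = 4214 − 153 = 4061 px; one third is 1353.67 px.
Crop height = 3291 − 794 = 2497 px; one third is 832.33 px.
The bottom-left point is one-third across and two-thirds down within the crop:
x = 153 + 1 × 1353.67 ≈ 1507; y = 794 + 2 × 832.33 ≈ 2459.

(1507, 2459)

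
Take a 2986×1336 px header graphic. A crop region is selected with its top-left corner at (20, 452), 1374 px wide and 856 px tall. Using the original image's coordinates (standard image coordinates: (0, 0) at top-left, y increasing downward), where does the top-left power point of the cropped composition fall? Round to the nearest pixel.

(478, 737)

One third of the crop width 1374 is 458.00 px.
One third of the crop height 856 is 285.33 px.
The top-left point is one-third across and one-third down within the crop:
x = 20 + 1 × 458.00 ≈ 478; y = 452 + 1 × 285.33 ≈ 737.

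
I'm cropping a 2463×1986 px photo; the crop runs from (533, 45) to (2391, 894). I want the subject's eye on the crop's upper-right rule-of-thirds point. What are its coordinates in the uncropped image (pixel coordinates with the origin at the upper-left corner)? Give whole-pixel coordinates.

Crop width = 2391 − 533 = 1858 px; one third is 619.33 px.
Crop height = 894 − 45 = 849 px; one third is 283.00 px.
The upper-right point is two-thirds across and one-third down within the crop:
x = 533 + 2 × 619.33 ≈ 1772; y = 45 + 1 × 283.00 ≈ 328.

x = 1772 px, y = 328 px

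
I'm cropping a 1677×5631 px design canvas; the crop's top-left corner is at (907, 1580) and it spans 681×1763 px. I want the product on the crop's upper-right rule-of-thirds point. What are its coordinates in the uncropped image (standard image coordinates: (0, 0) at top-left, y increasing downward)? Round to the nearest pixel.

(1361, 2168)

One third of the crop width 681 is 227.00 px.
One third of the crop height 1763 is 587.67 px.
The upper-right point is two-thirds across and one-third down within the crop:
x = 907 + 2 × 227.00 ≈ 1361; y = 1580 + 1 × 587.67 ≈ 2168.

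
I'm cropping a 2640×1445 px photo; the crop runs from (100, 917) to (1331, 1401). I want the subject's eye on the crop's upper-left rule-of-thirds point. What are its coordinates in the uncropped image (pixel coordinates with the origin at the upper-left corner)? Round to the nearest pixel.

(510, 1078)

Crop width = 1331 − 100 = 1231 px; one third is 410.33 px.
Crop height = 1401 − 917 = 484 px; one third is 161.33 px.
The upper-left point is one-third across and one-third down within the crop:
x = 100 + 1 × 410.33 ≈ 510; y = 917 + 1 × 161.33 ≈ 1078.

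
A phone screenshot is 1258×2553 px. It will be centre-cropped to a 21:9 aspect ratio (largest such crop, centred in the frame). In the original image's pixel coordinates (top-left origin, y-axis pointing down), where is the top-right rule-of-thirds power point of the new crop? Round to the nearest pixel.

x = 839 px, y = 1187 px

1258/2553 < 21/9, so the 21:9 crop keeps the full width 1258 and trims height to 1258 × 9/21 = 539.14 px.
Top offset = (2553 − 539.14)/2 = 1006.93 px; left offset = 0.
Top-right is two-thirds across and one-third down within the crop:
x = 0.00 + 2 × 1258.00/3 ≈ 839; y = 1006.93 + 1 × 539.14/3 ≈ 1187.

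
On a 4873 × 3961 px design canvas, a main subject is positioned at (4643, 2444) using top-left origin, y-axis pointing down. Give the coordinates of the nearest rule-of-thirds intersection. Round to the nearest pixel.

x = 3249 px, y = 2641 px

Third lines: x ∈ {1624, 3249}, y ∈ {1320, 2641}.
4643 is closer to x = 3249; 2444 is closer to y = 2641.
So the nearest intersection is the lower-right power point.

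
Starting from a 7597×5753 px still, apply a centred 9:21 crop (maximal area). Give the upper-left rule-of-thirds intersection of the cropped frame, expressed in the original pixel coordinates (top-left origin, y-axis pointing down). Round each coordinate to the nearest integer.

7597/5753 > 9/21, so the 9:21 crop keeps the full height 5753 and trims width to 5753 × 9/21 = 2465.57 px.
Left offset = (7597 − 2465.57)/2 = 2565.71 px; top offset = 0.
Upper-left is one-third across and one-third down within the crop:
x = 2565.71 + 1 × 2465.57/3 ≈ 3388; y = 0.00 + 1 × 5753.00/3 ≈ 1918.

x = 3388 px, y = 1918 px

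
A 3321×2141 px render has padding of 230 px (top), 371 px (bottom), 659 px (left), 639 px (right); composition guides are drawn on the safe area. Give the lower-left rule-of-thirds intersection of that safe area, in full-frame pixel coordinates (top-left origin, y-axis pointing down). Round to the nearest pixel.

(1333, 1257)

Content width = 3321 − 659 − 639 = 2023 px; content height = 2141 − 230 − 371 = 1540 px.
Lower-left is one-third across and two-thirds down within the safe area.
x = 659 + 1 × 2023/3 = 659 + 674.33 ≈ 1333
y = 230 + 2 × 1540/3 = 230 + 1026.67 ≈ 1257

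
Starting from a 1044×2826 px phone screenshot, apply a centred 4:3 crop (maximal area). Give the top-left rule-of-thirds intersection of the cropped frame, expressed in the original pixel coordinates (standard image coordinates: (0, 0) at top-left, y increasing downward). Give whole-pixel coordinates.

x = 348 px, y = 1283 px

1044/2826 < 4/3, so the 4:3 crop keeps the full width 1044 and trims height to 1044 × 3/4 = 783.00 px.
Top offset = (2826 − 783.00)/2 = 1021.50 px; left offset = 0.
Top-left is one-third across and one-third down within the crop:
x = 0.00 + 1 × 1044.00/3 ≈ 348; y = 1021.50 + 1 × 783.00/3 ≈ 1283.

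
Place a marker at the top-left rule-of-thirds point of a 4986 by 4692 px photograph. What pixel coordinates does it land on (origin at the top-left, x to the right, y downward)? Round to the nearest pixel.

The top-left point sits one-third of the way across and one-third of the way down.
x = 1 × 4986/3 ≈ 1662; y = 1 × 4692/3 ≈ 1564.

(1662, 1564)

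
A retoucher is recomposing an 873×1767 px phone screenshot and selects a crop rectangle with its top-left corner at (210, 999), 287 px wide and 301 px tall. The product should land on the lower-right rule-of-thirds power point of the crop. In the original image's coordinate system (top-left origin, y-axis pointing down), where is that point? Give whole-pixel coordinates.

(401, 1200)

One third of the crop width 287 is 95.67 px.
One third of the crop height 301 is 100.33 px.
The lower-right point is two-thirds across and two-thirds down within the crop:
x = 210 + 2 × 95.67 ≈ 401; y = 999 + 2 × 100.33 ≈ 1200.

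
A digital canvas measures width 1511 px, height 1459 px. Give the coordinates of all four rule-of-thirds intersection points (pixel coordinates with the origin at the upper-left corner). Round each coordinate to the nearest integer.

One third of 1511 is 503.67; one third of 1459 is 486.33.
Vertical third lines at x = 504 and x = 1007; horizontal third lines at y = 486 and y = 973.

(504, 486), (1007, 486), (504, 973), (1007, 973)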